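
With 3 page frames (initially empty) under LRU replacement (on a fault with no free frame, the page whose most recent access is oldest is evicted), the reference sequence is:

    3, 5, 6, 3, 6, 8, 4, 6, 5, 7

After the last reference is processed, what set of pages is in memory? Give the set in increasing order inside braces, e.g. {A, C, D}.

{5, 6, 7}

3 → fault, frames [3]
5 → fault, frames [3, 5]
6 → fault, frames [3, 5, 6]
3 → hit
6 → hit
8 → fault, evict 5, frames [3, 6, 8]
4 → fault, evict 3, frames [6, 8, 4]
6 → hit
5 → fault, evict 8, frames [4, 6, 5]
7 → fault, evict 4, frames [6, 5, 7]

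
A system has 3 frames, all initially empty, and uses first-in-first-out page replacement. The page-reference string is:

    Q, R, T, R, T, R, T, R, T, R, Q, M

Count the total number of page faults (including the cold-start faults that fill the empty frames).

Q: miss, frames (Q)
R: miss, frames (Q R)
T: miss, frames (Q R T)
R: hit
T: hit
R: hit
T: hit
R: hit
T: hit
R: hit
Q: hit
M: miss, evict Q, frames (R T M)
Page faults: 4.

4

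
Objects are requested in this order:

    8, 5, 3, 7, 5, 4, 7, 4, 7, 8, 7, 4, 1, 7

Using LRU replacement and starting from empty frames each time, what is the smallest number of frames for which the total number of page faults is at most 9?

3

f=1: 14 faults
f=2: 11 faults
f=3: 7 faults
f=4: 7 faults
f=5: 6 faults
f=6: 6 faults
Smallest f with faults ≤ 9 is 3.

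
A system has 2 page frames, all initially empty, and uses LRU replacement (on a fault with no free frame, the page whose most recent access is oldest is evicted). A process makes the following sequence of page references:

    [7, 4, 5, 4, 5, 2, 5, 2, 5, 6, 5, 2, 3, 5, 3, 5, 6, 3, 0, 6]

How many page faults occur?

12

7 -> fault, frames [7]
4 -> fault, frames [7, 4]
5 -> fault, evict 7, frames [4, 5]
4 -> hit
5 -> hit
2 -> fault, evict 4, frames [5, 2]
5 -> hit
2 -> hit
5 -> hit
6 -> fault, evict 2, frames [5, 6]
5 -> hit
2 -> fault, evict 6, frames [5, 2]
3 -> fault, evict 5, frames [2, 3]
5 -> fault, evict 2, frames [3, 5]
3 -> hit
5 -> hit
6 -> fault, evict 3, frames [5, 6]
3 -> fault, evict 5, frames [6, 3]
0 -> fault, evict 6, frames [3, 0]
6 -> fault, evict 3, frames [0, 6]
Page faults: 12.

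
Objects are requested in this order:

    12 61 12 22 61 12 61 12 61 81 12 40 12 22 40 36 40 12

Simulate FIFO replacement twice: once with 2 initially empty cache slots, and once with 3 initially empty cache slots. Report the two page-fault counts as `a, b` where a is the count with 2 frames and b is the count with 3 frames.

2 frames: F F . F . F F . . F F F . F . F F F → 12 faults.
3 frames: F F . F . . . . . F F F . F . F . F → 9 faults.
9 < 12: adding a frame reduced faults, as is typical.

12, 9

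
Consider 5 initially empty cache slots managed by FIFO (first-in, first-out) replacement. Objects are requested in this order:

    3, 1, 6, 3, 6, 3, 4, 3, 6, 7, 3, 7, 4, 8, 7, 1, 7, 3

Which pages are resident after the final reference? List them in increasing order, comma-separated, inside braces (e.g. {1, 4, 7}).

{3, 4, 6, 7, 8}

3 → miss, frames [3]
1 → miss, frames [3, 1]
6 → miss, frames [3, 1, 6]
3 → hit
6 → hit
3 → hit
4 → miss, frames [3, 1, 6, 4]
3 → hit
6 → hit
7 → miss, frames [3, 1, 6, 4, 7]
3 → hit
7 → hit
4 → hit
8 → miss, evict 3, frames [1, 6, 4, 7, 8]
7 → hit
1 → hit
7 → hit
3 → miss, evict 1, frames [6, 4, 7, 8, 3]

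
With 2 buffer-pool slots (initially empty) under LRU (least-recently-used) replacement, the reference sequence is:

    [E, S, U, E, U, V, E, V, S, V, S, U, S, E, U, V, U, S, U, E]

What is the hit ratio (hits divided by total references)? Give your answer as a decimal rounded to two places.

0.35

E -> fault, frames (E)
S -> fault, frames (E S)
U -> fault, evict E, frames (S U)
E -> fault, evict S, frames (U E)
U -> hit
V -> fault, evict E, frames (U V)
E -> fault, evict U, frames (V E)
V -> hit
S -> fault, evict E, frames (V S)
V -> hit
S -> hit
U -> fault, evict V, frames (S U)
S -> hit
E -> fault, evict U, frames (S E)
U -> fault, evict S, frames (E U)
V -> fault, evict E, frames (U V)
U -> hit
S -> fault, evict V, frames (U S)
U -> hit
E -> fault, evict S, frames (U E)
Hits: 7 of 20 references → 7/20 = 0.3500.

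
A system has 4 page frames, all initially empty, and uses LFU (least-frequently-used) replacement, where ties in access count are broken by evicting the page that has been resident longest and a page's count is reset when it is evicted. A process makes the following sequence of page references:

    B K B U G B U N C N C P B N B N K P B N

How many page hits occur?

11

B: fault, frames [B]
K: fault, frames [B, K]
B: hit
U: fault, frames [B, K, U]
G: fault, frames [B, K, U, G]
B: hit
U: hit
N: fault, evict K, frames [B, U, G, N]
C: fault, evict G, frames [B, U, N, C]
N: hit
C: hit
P: fault, evict U, frames [B, N, C, P]
B: hit
N: hit
B: hit
N: hit
K: fault, evict P, frames [B, N, C, K]
P: fault, evict K, frames [B, N, C, P]
B: hit
N: hit
Hits: 11.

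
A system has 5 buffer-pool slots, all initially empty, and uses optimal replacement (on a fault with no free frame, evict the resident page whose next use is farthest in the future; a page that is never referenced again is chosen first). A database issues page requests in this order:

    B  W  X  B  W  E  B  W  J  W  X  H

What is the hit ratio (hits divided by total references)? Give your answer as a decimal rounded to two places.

B -> miss, frames {B}
W -> miss, frames {B,W}
X -> miss, frames {B,W,X}
B -> hit
W -> hit
E -> miss, frames {B,W,X,E}
B -> hit
W -> hit
J -> miss, frames {B,W,X,E,J}
W -> hit
X -> hit
H -> miss, evict J, frames {B,W,X,E,H}
Hits: 6 of 12 references → 6/12 = 0.5000.

0.50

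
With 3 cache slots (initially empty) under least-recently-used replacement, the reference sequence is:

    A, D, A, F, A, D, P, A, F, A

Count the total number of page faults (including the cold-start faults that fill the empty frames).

A -> fault, frames {A}
D -> fault, frames {A,D}
A -> hit
F -> fault, frames {D,A,F}
A -> hit
D -> hit
P -> fault, evict F, frames {A,D,P}
A -> hit
F -> fault, evict D, frames {P,A,F}
A -> hit
Page faults: 5.

5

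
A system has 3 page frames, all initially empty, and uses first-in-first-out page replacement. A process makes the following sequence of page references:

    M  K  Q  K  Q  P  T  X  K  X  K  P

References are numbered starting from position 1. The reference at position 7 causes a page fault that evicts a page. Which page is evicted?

K

pos 1: M → fault, frames (M)
pos 2: K → fault, frames (M K)
pos 3: Q → fault, frames (M K Q)
pos 4: K → hit
pos 5: Q → hit
pos 6: P → fault, evict M, frames (K Q P)
pos 7: T → fault, evict K, frames (Q P T)
At position 7, page K is evicted.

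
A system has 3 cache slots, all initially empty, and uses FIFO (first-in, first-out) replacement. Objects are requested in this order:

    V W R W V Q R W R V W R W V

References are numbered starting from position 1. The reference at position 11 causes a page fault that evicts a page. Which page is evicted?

R

pos 1: V → fault, frames {V}
pos 2: W → fault, frames {V,W}
pos 3: R → fault, frames {V,W,R}
pos 4: W → hit
pos 5: V → hit
pos 6: Q → fault, evict V, frames {W,R,Q}
pos 7: R → hit
pos 8: W → hit
pos 9: R → hit
pos 10: V → fault, evict W, frames {R,Q,V}
pos 11: W → fault, evict R, frames {Q,V,W}
At position 11, page R is evicted.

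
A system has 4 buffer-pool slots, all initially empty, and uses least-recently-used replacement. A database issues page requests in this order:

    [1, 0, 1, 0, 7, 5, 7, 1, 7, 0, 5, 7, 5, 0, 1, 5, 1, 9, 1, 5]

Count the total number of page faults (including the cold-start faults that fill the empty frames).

1 → fault, frames [1]
0 → fault, frames [1, 0]
1 → hit
0 → hit
7 → fault, frames [1, 0, 7]
5 → fault, frames [1, 0, 7, 5]
7 → hit
1 → hit
7 → hit
0 → hit
5 → hit
7 → hit
5 → hit
0 → hit
1 → hit
5 → hit
1 → hit
9 → fault, evict 7, frames [0, 5, 1, 9]
1 → hit
5 → hit
Page faults: 5.

5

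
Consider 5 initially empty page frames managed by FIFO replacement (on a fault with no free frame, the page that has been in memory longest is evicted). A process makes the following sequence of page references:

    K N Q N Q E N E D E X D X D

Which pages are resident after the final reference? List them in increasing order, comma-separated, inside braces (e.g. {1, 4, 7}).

K: miss, frames {K}
N: miss, frames {K,N}
Q: miss, frames {K,N,Q}
N: hit
Q: hit
E: miss, frames {K,N,Q,E}
N: hit
E: hit
D: miss, frames {K,N,Q,E,D}
E: hit
X: miss, evict K, frames {N,Q,E,D,X}
D: hit
X: hit
D: hit

{D, E, N, Q, X}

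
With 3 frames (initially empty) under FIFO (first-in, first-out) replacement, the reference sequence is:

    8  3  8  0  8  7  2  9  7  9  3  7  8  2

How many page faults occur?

10

8 -> miss, frames (8)
3 -> miss, frames (8 3)
8 -> hit
0 -> miss, frames (8 3 0)
8 -> hit
7 -> miss, evict 8, frames (3 0 7)
2 -> miss, evict 3, frames (0 7 2)
9 -> miss, evict 0, frames (7 2 9)
7 -> hit
9 -> hit
3 -> miss, evict 7, frames (2 9 3)
7 -> miss, evict 2, frames (9 3 7)
8 -> miss, evict 9, frames (3 7 8)
2 -> miss, evict 3, frames (7 8 2)
Page faults: 10.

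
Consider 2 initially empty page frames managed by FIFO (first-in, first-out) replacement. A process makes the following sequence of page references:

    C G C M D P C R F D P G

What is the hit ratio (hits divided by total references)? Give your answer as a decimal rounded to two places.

0.08

C → fault, frames [C]
G → fault, frames [C, G]
C → hit
M → fault, evict C, frames [G, M]
D → fault, evict G, frames [M, D]
P → fault, evict M, frames [D, P]
C → fault, evict D, frames [P, C]
R → fault, evict P, frames [C, R]
F → fault, evict C, frames [R, F]
D → fault, evict R, frames [F, D]
P → fault, evict F, frames [D, P]
G → fault, evict D, frames [P, G]
Hits: 1 of 12 references → 1/12 = 0.0833.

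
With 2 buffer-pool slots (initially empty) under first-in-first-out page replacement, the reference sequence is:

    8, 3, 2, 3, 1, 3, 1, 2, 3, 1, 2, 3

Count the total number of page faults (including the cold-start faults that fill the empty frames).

8 -> fault, frames {8}
3 -> fault, frames {8,3}
2 -> fault, evict 8, frames {3,2}
3 -> hit
1 -> fault, evict 3, frames {2,1}
3 -> fault, evict 2, frames {1,3}
1 -> hit
2 -> fault, evict 1, frames {3,2}
3 -> hit
1 -> fault, evict 3, frames {2,1}
2 -> hit
3 -> fault, evict 2, frames {1,3}
Page faults: 8.

8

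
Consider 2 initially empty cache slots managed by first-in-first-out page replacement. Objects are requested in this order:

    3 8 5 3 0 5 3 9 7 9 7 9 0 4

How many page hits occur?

3 -> fault, frames [3]
8 -> fault, frames [3, 8]
5 -> fault, evict 3, frames [8, 5]
3 -> fault, evict 8, frames [5, 3]
0 -> fault, evict 5, frames [3, 0]
5 -> fault, evict 3, frames [0, 5]
3 -> fault, evict 0, frames [5, 3]
9 -> fault, evict 5, frames [3, 9]
7 -> fault, evict 3, frames [9, 7]
9 -> hit
7 -> hit
9 -> hit
0 -> fault, evict 9, frames [7, 0]
4 -> fault, evict 7, frames [0, 4]
Hits: 3.

3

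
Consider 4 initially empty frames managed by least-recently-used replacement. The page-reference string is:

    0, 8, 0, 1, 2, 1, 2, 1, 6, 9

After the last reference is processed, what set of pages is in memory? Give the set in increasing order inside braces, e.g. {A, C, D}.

0 → fault, frames {0}
8 → fault, frames {0,8}
0 → hit
1 → fault, frames {8,0,1}
2 → fault, frames {8,0,1,2}
1 → hit
2 → hit
1 → hit
6 → fault, evict 8, frames {0,2,1,6}
9 → fault, evict 0, frames {2,1,6,9}

{1, 2, 6, 9}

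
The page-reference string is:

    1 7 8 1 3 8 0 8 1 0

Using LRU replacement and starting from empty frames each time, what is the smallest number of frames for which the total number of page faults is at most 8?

f=1: 10 faults
f=2: 9 faults
f=3: 6 faults
f=4: 5 faults
f=5: 5 faults
Smallest f with faults ≤ 8 is 3.

3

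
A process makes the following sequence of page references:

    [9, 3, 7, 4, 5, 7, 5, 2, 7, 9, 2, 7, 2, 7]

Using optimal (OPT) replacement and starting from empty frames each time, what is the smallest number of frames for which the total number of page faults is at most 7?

3

f=1: 14 faults
f=2: 8 faults
f=3: 6 faults
f=4: 6 faults
f=5: 6 faults
f=6: 6 faults
Smallest f with faults ≤ 7 is 3.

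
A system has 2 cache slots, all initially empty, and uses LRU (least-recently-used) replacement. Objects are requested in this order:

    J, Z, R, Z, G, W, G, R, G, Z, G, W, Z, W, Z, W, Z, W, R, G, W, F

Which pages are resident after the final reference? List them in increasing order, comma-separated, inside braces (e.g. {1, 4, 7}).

J: miss, frames [J]
Z: miss, frames [J, Z]
R: miss, evict J, frames [Z, R]
Z: hit
G: miss, evict R, frames [Z, G]
W: miss, evict Z, frames [G, W]
G: hit
R: miss, evict W, frames [G, R]
G: hit
Z: miss, evict R, frames [G, Z]
G: hit
W: miss, evict Z, frames [G, W]
Z: miss, evict G, frames [W, Z]
W: hit
Z: hit
W: hit
Z: hit
W: hit
R: miss, evict Z, frames [W, R]
G: miss, evict W, frames [R, G]
W: miss, evict R, frames [G, W]
F: miss, evict G, frames [W, F]

{F, W}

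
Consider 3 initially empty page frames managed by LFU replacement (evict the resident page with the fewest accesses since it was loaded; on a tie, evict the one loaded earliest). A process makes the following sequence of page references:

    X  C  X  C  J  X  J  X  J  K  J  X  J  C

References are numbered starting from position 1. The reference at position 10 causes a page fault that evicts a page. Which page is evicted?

C

pos 1: X: fault, frames (X)
pos 2: C: fault, frames (X C)
pos 3: X: hit
pos 4: C: hit
pos 5: J: fault, frames (X C J)
pos 6: X: hit
pos 7: J: hit
pos 8: X: hit
pos 9: J: hit
pos 10: K: fault, evict C, frames (X J K)
At position 10, page C is evicted.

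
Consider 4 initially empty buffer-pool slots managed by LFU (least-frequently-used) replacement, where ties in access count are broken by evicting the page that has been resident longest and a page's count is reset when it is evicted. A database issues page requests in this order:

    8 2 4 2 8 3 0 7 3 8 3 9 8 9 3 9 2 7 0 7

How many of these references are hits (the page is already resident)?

9

8 -> fault, frames [8]
2 -> fault, frames [8, 2]
4 -> fault, frames [8, 2, 4]
2 -> hit
8 -> hit
3 -> fault, frames [8, 2, 4, 3]
0 -> fault, evict 4, frames [8, 2, 3, 0]
7 -> fault, evict 3, frames [8, 2, 0, 7]
3 -> fault, evict 0, frames [8, 2, 7, 3]
8 -> hit
3 -> hit
9 -> fault, evict 7, frames [8, 2, 3, 9]
8 -> hit
9 -> hit
3 -> hit
9 -> hit
2 -> hit
7 -> fault, evict 2, frames [8, 3, 9, 7]
0 -> fault, evict 7, frames [8, 3, 9, 0]
7 -> fault, evict 0, frames [8, 3, 9, 7]
Hits: 9.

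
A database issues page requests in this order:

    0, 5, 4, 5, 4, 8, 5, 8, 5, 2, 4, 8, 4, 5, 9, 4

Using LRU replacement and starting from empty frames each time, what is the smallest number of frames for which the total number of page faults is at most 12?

f=1: 16 faults
f=2: 11 faults
f=3: 9 faults
f=4: 6 faults
f=5: 6 faults
f=6: 6 faults
Smallest f with faults ≤ 12 is 2.

2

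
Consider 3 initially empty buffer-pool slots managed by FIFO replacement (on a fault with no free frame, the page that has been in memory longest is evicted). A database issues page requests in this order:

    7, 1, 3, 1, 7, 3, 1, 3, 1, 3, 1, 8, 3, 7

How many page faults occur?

7 → fault, frames (7)
1 → fault, frames (7 1)
3 → fault, frames (7 1 3)
1 → hit
7 → hit
3 → hit
1 → hit
3 → hit
1 → hit
3 → hit
1 → hit
8 → fault, evict 7, frames (1 3 8)
3 → hit
7 → fault, evict 1, frames (3 8 7)
Page faults: 5.

5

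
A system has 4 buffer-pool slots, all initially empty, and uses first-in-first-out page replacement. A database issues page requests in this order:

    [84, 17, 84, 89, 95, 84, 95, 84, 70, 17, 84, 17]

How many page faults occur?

84 → miss, frames [84]
17 → miss, frames [84, 17]
84 → hit
89 → miss, frames [84, 17, 89]
95 → miss, frames [84, 17, 89, 95]
84 → hit
95 → hit
84 → hit
70 → miss, evict 84, frames [17, 89, 95, 70]
17 → hit
84 → miss, evict 17, frames [89, 95, 70, 84]
17 → miss, evict 89, frames [95, 70, 84, 17]
Page faults: 7.

7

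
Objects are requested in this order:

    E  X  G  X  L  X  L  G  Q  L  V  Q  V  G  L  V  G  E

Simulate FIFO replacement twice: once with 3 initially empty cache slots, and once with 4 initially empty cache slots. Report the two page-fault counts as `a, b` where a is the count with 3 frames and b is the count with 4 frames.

9, 7

3 frames: F F F . F . . . F . F . . F F . . F → 9 faults.
4 frames: F F F . F . . . F . F . . . . . . F → 7 faults.
7 < 9: adding a frame reduced faults, as is typical.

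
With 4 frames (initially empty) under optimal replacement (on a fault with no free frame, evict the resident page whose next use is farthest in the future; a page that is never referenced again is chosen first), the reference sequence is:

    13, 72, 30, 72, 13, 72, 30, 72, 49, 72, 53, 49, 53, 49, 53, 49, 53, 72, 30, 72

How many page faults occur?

13 → fault, frames (13)
72 → fault, frames (13 72)
30 → fault, frames (13 72 30)
72 → hit
13 → hit
72 → hit
30 → hit
72 → hit
49 → fault, frames (13 72 30 49)
72 → hit
53 → fault, evict 13, frames (72 30 49 53)
49 → hit
53 → hit
49 → hit
53 → hit
49 → hit
53 → hit
72 → hit
30 → hit
72 → hit
Page faults: 5.

5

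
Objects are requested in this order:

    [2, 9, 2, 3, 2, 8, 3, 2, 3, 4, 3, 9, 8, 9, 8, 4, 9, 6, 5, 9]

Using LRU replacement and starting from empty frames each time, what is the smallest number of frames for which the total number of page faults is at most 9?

4

f=1: 20 faults
f=2: 14 faults
f=3: 10 faults
f=4: 9 faults
f=5: 7 faults
f=6: 7 faults
f=7: 7 faults
Smallest f with faults ≤ 9 is 4.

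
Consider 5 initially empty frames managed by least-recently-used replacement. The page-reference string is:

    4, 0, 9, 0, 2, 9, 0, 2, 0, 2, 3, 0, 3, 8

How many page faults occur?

4 -> miss, frames (4)
0 -> miss, frames (4 0)
9 -> miss, frames (4 0 9)
0 -> hit
2 -> miss, frames (4 9 0 2)
9 -> hit
0 -> hit
2 -> hit
0 -> hit
2 -> hit
3 -> miss, frames (4 9 0 2 3)
0 -> hit
3 -> hit
8 -> miss, evict 4, frames (9 2 0 3 8)
Page faults: 6.

6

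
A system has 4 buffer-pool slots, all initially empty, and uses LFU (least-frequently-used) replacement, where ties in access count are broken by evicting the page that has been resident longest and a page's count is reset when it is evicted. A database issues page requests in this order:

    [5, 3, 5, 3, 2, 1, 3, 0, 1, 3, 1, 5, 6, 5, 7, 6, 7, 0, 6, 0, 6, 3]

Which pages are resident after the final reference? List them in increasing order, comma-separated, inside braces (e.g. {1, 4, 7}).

5: fault, frames (5)
3: fault, frames (5 3)
5: hit
3: hit
2: fault, frames (5 3 2)
1: fault, frames (5 3 2 1)
3: hit
0: fault, evict 2, frames (5 3 1 0)
1: hit
3: hit
1: hit
5: hit
6: fault, evict 0, frames (5 3 1 6)
5: hit
7: fault, evict 6, frames (5 3 1 7)
6: fault, evict 7, frames (5 3 1 6)
7: fault, evict 6, frames (5 3 1 7)
0: fault, evict 7, frames (5 3 1 0)
6: fault, evict 0, frames (5 3 1 6)
0: fault, evict 6, frames (5 3 1 0)
6: fault, evict 0, frames (5 3 1 6)
3: hit

{1, 3, 5, 6}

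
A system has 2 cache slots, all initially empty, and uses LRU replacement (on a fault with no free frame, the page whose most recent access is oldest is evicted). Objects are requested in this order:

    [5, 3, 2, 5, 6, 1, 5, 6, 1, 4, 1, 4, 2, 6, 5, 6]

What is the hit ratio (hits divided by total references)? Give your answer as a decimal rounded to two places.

0.19

5 -> fault, frames [5]
3 -> fault, frames [5, 3]
2 -> fault, evict 5, frames [3, 2]
5 -> fault, evict 3, frames [2, 5]
6 -> fault, evict 2, frames [5, 6]
1 -> fault, evict 5, frames [6, 1]
5 -> fault, evict 6, frames [1, 5]
6 -> fault, evict 1, frames [5, 6]
1 -> fault, evict 5, frames [6, 1]
4 -> fault, evict 6, frames [1, 4]
1 -> hit
4 -> hit
2 -> fault, evict 1, frames [4, 2]
6 -> fault, evict 4, frames [2, 6]
5 -> fault, evict 2, frames [6, 5]
6 -> hit
Hits: 3 of 16 references → 3/16 = 0.1875.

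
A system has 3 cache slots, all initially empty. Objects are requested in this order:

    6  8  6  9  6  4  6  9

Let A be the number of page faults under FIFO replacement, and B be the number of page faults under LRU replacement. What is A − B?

1

Under FIFO: F F . F . F F . → 5 faults.
Under LRU: F F . F . F . . → 4 faults.
A − B = 5 − 4 = 1.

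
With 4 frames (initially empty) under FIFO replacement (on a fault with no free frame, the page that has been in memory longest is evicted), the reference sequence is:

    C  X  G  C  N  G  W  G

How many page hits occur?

3

C → miss, frames (C)
X → miss, frames (C X)
G → miss, frames (C X G)
C → hit
N → miss, frames (C X G N)
G → hit
W → miss, evict C, frames (X G N W)
G → hit
Hits: 3.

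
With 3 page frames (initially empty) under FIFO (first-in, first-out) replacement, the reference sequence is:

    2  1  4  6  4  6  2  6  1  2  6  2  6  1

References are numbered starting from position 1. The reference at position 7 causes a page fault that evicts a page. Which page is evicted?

1

pos 1: 2 → fault, frames (2)
pos 2: 1 → fault, frames (2 1)
pos 3: 4 → fault, frames (2 1 4)
pos 4: 6 → fault, evict 2, frames (1 4 6)
pos 5: 4 → hit
pos 6: 6 → hit
pos 7: 2 → fault, evict 1, frames (4 6 2)
At position 7, page 1 is evicted.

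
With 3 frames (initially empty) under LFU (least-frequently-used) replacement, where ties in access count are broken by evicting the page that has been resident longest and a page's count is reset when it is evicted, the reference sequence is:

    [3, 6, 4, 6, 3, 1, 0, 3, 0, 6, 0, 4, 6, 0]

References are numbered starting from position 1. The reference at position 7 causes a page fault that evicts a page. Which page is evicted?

pos 1: 3 → miss, frames (3)
pos 2: 6 → miss, frames (3 6)
pos 3: 4 → miss, frames (3 6 4)
pos 4: 6 → hit
pos 5: 3 → hit
pos 6: 1 → miss, evict 4, frames (3 6 1)
pos 7: 0 → miss, evict 1, frames (3 6 0)
At position 7, page 1 is evicted.

1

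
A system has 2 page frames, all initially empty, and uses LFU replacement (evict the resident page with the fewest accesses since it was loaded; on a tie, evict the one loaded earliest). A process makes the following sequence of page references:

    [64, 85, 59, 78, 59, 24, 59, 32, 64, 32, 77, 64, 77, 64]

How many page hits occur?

64 -> fault, frames (64)
85 -> fault, frames (64 85)
59 -> fault, evict 64, frames (85 59)
78 -> fault, evict 85, frames (59 78)
59 -> hit
24 -> fault, evict 78, frames (59 24)
59 -> hit
32 -> fault, evict 24, frames (59 32)
64 -> fault, evict 32, frames (59 64)
32 -> fault, evict 64, frames (59 32)
77 -> fault, evict 32, frames (59 77)
64 -> fault, evict 77, frames (59 64)
77 -> fault, evict 64, frames (59 77)
64 -> fault, evict 77, frames (59 64)
Hits: 2.

2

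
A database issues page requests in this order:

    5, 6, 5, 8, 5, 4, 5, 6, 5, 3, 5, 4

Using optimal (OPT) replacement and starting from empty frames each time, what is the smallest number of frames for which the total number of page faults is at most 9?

2

f=1: 12 faults
f=2: 7 faults
f=3: 5 faults
f=4: 5 faults
f=5: 5 faults
Smallest f with faults ≤ 9 is 2.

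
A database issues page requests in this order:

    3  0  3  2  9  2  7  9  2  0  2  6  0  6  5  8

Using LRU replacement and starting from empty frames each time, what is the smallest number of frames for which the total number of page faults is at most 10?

f=1: 16 faults
f=2: 12 faults
f=3: 9 faults
f=4: 9 faults
f=5: 8 faults
f=6: 8 faults
f=7: 8 faults
f=8: 8 faults
Smallest f with faults ≤ 10 is 3.

3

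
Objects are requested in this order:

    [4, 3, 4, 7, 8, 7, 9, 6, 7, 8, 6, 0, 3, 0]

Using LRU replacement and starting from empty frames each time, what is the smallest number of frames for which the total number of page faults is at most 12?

f=1: 14 faults
f=2: 11 faults
f=3: 9 faults
f=4: 8 faults
f=5: 8 faults
f=6: 8 faults
f=7: 7 faults
Smallest f with faults ≤ 12 is 2.

2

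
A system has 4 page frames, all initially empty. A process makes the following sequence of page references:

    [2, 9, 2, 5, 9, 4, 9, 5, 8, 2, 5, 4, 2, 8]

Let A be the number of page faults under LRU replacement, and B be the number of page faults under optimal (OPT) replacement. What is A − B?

2

Under LRU: F F . F . F . . F F . F . . → 7 faults.
Under OPT: F F . F . F . . F . . . . . → 5 faults.
A − B = 7 − 5 = 2.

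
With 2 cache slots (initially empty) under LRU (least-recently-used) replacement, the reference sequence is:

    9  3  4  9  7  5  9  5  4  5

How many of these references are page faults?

8

9 → miss, frames {9}
3 → miss, frames {9,3}
4 → miss, evict 9, frames {3,4}
9 → miss, evict 3, frames {4,9}
7 → miss, evict 4, frames {9,7}
5 → miss, evict 9, frames {7,5}
9 → miss, evict 7, frames {5,9}
5 → hit
4 → miss, evict 9, frames {5,4}
5 → hit
Page faults: 8.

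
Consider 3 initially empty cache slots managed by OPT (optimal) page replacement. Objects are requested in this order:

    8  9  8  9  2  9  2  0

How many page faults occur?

4

8 -> miss, frames {8}
9 -> miss, frames {8,9}
8 -> hit
9 -> hit
2 -> miss, frames {8,9,2}
9 -> hit
2 -> hit
0 -> miss, evict 2, frames {8,9,0}
Page faults: 4.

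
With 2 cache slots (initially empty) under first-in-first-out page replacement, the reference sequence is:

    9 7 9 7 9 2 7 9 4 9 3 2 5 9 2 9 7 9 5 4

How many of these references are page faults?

9 → miss, frames {9}
7 → miss, frames {9,7}
9 → hit
7 → hit
9 → hit
2 → miss, evict 9, frames {7,2}
7 → hit
9 → miss, evict 7, frames {2,9}
4 → miss, evict 2, frames {9,4}
9 → hit
3 → miss, evict 9, frames {4,3}
2 → miss, evict 4, frames {3,2}
5 → miss, evict 3, frames {2,5}
9 → miss, evict 2, frames {5,9}
2 → miss, evict 5, frames {9,2}
9 → hit
7 → miss, evict 9, frames {2,7}
9 → miss, evict 2, frames {7,9}
5 → miss, evict 7, frames {9,5}
4 → miss, evict 9, frames {5,4}
Page faults: 14.

14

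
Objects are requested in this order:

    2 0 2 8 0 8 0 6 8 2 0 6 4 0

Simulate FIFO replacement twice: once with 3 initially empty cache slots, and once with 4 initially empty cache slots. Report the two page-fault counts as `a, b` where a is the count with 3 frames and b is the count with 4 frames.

3 frames: F F . F . . . F . F F . F . → 7 faults.
4 frames: F F . F . . . F . . . . F . → 5 faults.
5 < 7: adding a frame reduced faults, as is typical.

7, 5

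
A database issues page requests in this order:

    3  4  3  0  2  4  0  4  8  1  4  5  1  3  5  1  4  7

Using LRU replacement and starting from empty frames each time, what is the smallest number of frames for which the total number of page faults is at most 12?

3

f=1: 18 faults
f=2: 16 faults
f=3: 11 faults
f=4: 9 faults
f=5: 9 faults
f=6: 9 faults
f=7: 8 faults
f=8: 8 faults
Smallest f with faults ≤ 12 is 3.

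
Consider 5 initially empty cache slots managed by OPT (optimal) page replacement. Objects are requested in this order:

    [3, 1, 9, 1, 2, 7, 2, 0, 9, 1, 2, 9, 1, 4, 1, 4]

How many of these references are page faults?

7

3: miss, frames [3]
1: miss, frames [3, 1]
9: miss, frames [3, 1, 9]
1: hit
2: miss, frames [3, 1, 9, 2]
7: miss, frames [3, 1, 9, 2, 7]
2: hit
0: miss, evict 7, frames [3, 1, 9, 2, 0]
9: hit
1: hit
2: hit
9: hit
1: hit
4: miss, evict 0, frames [3, 1, 9, 2, 4]
1: hit
4: hit
Page faults: 7.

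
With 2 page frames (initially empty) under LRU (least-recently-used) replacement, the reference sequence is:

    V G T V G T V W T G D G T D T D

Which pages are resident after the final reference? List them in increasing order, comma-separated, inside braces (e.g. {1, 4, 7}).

V → miss, frames [V]
G → miss, frames [V, G]
T → miss, evict V, frames [G, T]
V → miss, evict G, frames [T, V]
G → miss, evict T, frames [V, G]
T → miss, evict V, frames [G, T]
V → miss, evict G, frames [T, V]
W → miss, evict T, frames [V, W]
T → miss, evict V, frames [W, T]
G → miss, evict W, frames [T, G]
D → miss, evict T, frames [G, D]
G → hit
T → miss, evict D, frames [G, T]
D → miss, evict G, frames [T, D]
T → hit
D → hit

{D, T}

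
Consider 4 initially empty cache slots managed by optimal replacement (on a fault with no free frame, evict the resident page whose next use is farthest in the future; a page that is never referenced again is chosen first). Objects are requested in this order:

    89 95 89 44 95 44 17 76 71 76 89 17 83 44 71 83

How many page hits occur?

8

89 → fault, frames [89]
95 → fault, frames [89, 95]
89 → hit
44 → fault, frames [89, 95, 44]
95 → hit
44 → hit
17 → fault, frames [89, 95, 44, 17]
76 → fault, evict 95, frames [89, 44, 17, 76]
71 → fault, evict 44, frames [89, 17, 76, 71]
76 → hit
89 → hit
17 → hit
83 → fault, evict 76, frames [89, 17, 71, 83]
44 → fault, evict 17, frames [89, 71, 83, 44]
71 → hit
83 → hit
Hits: 8.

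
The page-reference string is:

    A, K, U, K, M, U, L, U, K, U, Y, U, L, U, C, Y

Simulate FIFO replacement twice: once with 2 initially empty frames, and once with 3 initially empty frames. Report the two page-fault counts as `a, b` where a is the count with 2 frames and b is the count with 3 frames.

2 frames: F F F . F . F F F . F F F . F F → 12 faults.
3 frames: F F F . F . F . F F F . F . F . → 10 faults.
10 < 12: adding a frame reduced faults, as is typical.

12, 10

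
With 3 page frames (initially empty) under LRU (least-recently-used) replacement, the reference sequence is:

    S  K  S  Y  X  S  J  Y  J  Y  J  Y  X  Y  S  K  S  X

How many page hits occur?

S -> miss, frames {S}
K -> miss, frames {S,K}
S -> hit
Y -> miss, frames {K,S,Y}
X -> miss, evict K, frames {S,Y,X}
S -> hit
J -> miss, evict Y, frames {X,S,J}
Y -> miss, evict X, frames {S,J,Y}
J -> hit
Y -> hit
J -> hit
Y -> hit
X -> miss, evict S, frames {J,Y,X}
Y -> hit
S -> miss, evict J, frames {X,Y,S}
K -> miss, evict X, frames {Y,S,K}
S -> hit
X -> miss, evict Y, frames {K,S,X}
Hits: 8.

8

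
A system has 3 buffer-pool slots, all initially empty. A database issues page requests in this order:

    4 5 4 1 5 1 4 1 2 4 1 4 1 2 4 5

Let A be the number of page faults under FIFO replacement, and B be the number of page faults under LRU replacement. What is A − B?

Under FIFO: F F . F . . . . F F . . . . . F → 6 faults.
Under LRU: F F . F . . . . F . . . . . . F → 5 faults.
A − B = 6 − 5 = 1.

1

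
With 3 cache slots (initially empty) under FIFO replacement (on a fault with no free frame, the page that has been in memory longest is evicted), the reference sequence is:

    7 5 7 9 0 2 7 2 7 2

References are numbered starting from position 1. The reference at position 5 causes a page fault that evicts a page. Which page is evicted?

pos 1: 7 → fault, frames {7}
pos 2: 5 → fault, frames {7,5}
pos 3: 7 → hit
pos 4: 9 → fault, frames {7,5,9}
pos 5: 0 → fault, evict 7, frames {5,9,0}
At position 5, page 7 is evicted.

7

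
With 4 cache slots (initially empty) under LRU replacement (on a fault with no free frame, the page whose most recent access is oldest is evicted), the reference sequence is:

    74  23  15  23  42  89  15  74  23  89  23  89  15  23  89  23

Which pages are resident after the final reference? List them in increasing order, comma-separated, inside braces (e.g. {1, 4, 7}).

{15, 23, 74, 89}

74: miss, frames {74}
23: miss, frames {74,23}
15: miss, frames {74,23,15}
23: hit
42: miss, frames {74,15,23,42}
89: miss, evict 74, frames {15,23,42,89}
15: hit
74: miss, evict 23, frames {42,89,15,74}
23: miss, evict 42, frames {89,15,74,23}
89: hit
23: hit
89: hit
15: hit
23: hit
89: hit
23: hit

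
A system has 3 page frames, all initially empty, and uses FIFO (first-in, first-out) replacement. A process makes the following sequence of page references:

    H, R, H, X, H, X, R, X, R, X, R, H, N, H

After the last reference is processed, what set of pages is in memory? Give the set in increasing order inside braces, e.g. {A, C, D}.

{H, N, X}

H -> fault, frames [H]
R -> fault, frames [H, R]
H -> hit
X -> fault, frames [H, R, X]
H -> hit
X -> hit
R -> hit
X -> hit
R -> hit
X -> hit
R -> hit
H -> hit
N -> fault, evict H, frames [R, X, N]
H -> fault, evict R, frames [X, N, H]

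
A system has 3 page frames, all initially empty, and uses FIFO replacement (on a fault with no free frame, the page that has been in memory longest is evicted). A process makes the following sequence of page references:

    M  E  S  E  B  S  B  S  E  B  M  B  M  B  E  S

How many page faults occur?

M: miss, frames {M}
E: miss, frames {M,E}
S: miss, frames {M,E,S}
E: hit
B: miss, evict M, frames {E,S,B}
S: hit
B: hit
S: hit
E: hit
B: hit
M: miss, evict E, frames {S,B,M}
B: hit
M: hit
B: hit
E: miss, evict S, frames {B,M,E}
S: miss, evict B, frames {M,E,S}
Page faults: 7.

7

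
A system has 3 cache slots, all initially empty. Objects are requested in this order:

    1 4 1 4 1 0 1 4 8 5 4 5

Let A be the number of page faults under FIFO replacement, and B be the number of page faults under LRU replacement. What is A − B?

1

Under FIFO: F F . . . F . . F F F . → 6 faults.
Under LRU: F F . . . F . . F F . . → 5 faults.
A − B = 6 − 5 = 1.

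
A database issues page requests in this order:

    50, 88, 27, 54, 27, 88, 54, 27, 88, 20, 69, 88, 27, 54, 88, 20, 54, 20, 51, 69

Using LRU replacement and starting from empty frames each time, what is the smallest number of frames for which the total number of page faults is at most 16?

3

f=1: 20 faults
f=2: 18 faults
f=3: 11 faults
f=4: 10 faults
f=5: 8 faults
f=6: 7 faults
f=7: 7 faults
Smallest f with faults ≤ 16 is 3.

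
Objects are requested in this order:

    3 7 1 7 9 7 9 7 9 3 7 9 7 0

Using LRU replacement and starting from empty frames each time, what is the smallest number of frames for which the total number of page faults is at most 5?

f=1: 14 faults
f=2: 8 faults
f=3: 6 faults
f=4: 5 faults
f=5: 5 faults
Smallest f with faults ≤ 5 is 4.

4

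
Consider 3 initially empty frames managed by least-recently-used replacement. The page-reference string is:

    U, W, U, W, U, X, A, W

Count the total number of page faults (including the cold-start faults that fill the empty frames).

5

U → miss, frames [U]
W → miss, frames [U, W]
U → hit
W → hit
U → hit
X → miss, frames [W, U, X]
A → miss, evict W, frames [U, X, A]
W → miss, evict U, frames [X, A, W]
Page faults: 5.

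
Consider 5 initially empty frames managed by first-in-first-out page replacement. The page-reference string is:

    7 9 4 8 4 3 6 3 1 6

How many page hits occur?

3

7: miss, frames [7]
9: miss, frames [7, 9]
4: miss, frames [7, 9, 4]
8: miss, frames [7, 9, 4, 8]
4: hit
3: miss, frames [7, 9, 4, 8, 3]
6: miss, evict 7, frames [9, 4, 8, 3, 6]
3: hit
1: miss, evict 9, frames [4, 8, 3, 6, 1]
6: hit
Hits: 3.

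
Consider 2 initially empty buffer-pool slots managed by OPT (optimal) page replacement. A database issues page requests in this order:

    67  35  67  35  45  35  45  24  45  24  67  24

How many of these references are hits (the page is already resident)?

7

67: fault, frames (67)
35: fault, frames (67 35)
67: hit
35: hit
45: fault, evict 67, frames (35 45)
35: hit
45: hit
24: fault, evict 35, frames (45 24)
45: hit
24: hit
67: fault, evict 45, frames (24 67)
24: hit
Hits: 7.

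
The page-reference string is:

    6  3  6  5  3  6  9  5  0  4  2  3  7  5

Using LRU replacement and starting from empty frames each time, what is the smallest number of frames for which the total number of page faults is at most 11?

3

f=1: 14 faults
f=2: 13 faults
f=3: 11 faults
f=4: 10 faults
f=5: 10 faults
f=6: 9 faults
f=7: 8 faults
f=8: 8 faults
Smallest f with faults ≤ 11 is 3.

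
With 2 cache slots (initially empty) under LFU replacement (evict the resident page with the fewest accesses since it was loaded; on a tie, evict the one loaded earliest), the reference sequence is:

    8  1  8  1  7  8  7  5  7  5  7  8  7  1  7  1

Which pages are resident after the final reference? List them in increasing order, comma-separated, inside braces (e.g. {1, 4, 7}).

8: miss, frames {8}
1: miss, frames {8,1}
8: hit
1: hit
7: miss, evict 8, frames {1,7}
8: miss, evict 7, frames {1,8}
7: miss, evict 8, frames {1,7}
5: miss, evict 7, frames {1,5}
7: miss, evict 5, frames {1,7}
5: miss, evict 7, frames {1,5}
7: miss, evict 5, frames {1,7}
8: miss, evict 7, frames {1,8}
7: miss, evict 8, frames {1,7}
1: hit
7: hit
1: hit

{1, 7}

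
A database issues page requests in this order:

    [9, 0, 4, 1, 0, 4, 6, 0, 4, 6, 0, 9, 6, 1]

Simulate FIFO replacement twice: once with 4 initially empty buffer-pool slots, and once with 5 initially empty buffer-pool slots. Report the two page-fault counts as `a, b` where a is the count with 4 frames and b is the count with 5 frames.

6, 5

4 frames: F F F F . . F . . . . F . . → 6 faults.
5 frames: F F F F . . F . . . . . . . → 5 faults.
5 < 6: adding a frame reduced faults, as is typical.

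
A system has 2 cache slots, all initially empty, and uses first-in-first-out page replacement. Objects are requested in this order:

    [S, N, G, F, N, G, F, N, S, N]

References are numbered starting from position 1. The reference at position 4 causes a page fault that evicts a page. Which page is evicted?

N

pos 1: S -> miss, frames {S}
pos 2: N -> miss, frames {S,N}
pos 3: G -> miss, evict S, frames {N,G}
pos 4: F -> miss, evict N, frames {G,F}
At position 4, page N is evicted.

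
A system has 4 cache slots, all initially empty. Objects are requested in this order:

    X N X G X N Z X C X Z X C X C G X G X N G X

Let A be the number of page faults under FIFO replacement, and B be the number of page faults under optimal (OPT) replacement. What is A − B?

2

Under FIFO: F F . F . . F . F F . . . . . . . . . F F . → 8 faults.
Under OPT: F F . F . . F . F . . . . . . . . . . F . . → 6 faults.
A − B = 8 − 6 = 2.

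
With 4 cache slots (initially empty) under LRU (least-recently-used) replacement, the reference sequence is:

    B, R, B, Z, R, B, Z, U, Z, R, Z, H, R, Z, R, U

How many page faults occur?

B -> fault, frames [B]
R -> fault, frames [B, R]
B -> hit
Z -> fault, frames [R, B, Z]
R -> hit
B -> hit
Z -> hit
U -> fault, frames [R, B, Z, U]
Z -> hit
R -> hit
Z -> hit
H -> fault, evict B, frames [U, R, Z, H]
R -> hit
Z -> hit
R -> hit
U -> hit
Page faults: 5.

5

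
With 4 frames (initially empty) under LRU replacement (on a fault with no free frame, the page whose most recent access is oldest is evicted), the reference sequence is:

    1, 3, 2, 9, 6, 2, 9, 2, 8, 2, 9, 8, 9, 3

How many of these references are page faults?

7

1 → fault, frames (1)
3 → fault, frames (1 3)
2 → fault, frames (1 3 2)
9 → fault, frames (1 3 2 9)
6 → fault, evict 1, frames (3 2 9 6)
2 → hit
9 → hit
2 → hit
8 → fault, evict 3, frames (6 9 2 8)
2 → hit
9 → hit
8 → hit
9 → hit
3 → fault, evict 6, frames (2 8 9 3)
Page faults: 7.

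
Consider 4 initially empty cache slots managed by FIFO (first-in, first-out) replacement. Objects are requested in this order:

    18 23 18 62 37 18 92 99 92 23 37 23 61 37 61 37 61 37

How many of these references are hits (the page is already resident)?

18 → fault, frames {18}
23 → fault, frames {18,23}
18 → hit
62 → fault, frames {18,23,62}
37 → fault, frames {18,23,62,37}
18 → hit
92 → fault, evict 18, frames {23,62,37,92}
99 → fault, evict 23, frames {62,37,92,99}
92 → hit
23 → fault, evict 62, frames {37,92,99,23}
37 → hit
23 → hit
61 → fault, evict 37, frames {92,99,23,61}
37 → fault, evict 92, frames {99,23,61,37}
61 → hit
37 → hit
61 → hit
37 → hit
Hits: 9.

9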